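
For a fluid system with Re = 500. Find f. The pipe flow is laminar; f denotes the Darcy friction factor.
Formula: f = \frac{64}{Re}
f = 64/500 = 0.128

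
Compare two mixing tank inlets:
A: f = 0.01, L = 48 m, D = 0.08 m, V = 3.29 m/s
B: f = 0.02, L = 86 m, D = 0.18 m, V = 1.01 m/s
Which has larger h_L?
h_L(A) = 3.31 m, h_L(B) = 0.4968 m. Answer: A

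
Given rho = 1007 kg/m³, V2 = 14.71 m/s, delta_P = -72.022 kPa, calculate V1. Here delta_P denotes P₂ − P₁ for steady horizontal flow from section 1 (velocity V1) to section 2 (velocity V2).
Formula: \Delta P = \frac{1}{2} \rho (V_1^2 - V_2^2)
Substituting knowns: -72.022 = 0.5·1007·(V1² − 14.71²)/1000
Solving for V1: V1 = √(14.71² + 2·(-72.022·1000)/1007) = 8.564 m/s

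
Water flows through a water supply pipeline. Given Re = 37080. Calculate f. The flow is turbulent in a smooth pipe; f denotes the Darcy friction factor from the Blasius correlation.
Formula: f = \frac{0.316}{Re^{0.25}}
f = 0.316/37080^0.25 = 0.02277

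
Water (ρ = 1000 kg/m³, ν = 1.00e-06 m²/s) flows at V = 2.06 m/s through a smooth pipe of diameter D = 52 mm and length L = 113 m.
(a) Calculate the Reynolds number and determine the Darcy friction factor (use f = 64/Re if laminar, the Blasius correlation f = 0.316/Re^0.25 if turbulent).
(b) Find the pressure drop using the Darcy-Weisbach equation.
(a) Re = V·D/ν = 2.06·0.052/1.00e-06 = 107120 → turbulent (Re > 4000); f = 0.316/Re^0.25 = 0.316/107120^0.25 = 0.017467 (Blasius is strictly valid for Re ≲ 1e5; used here as the smooth-pipe estimate the problem specifies)
(b) Darcy-Weisbach: ΔP = f·(L/D)·½ρV²/1000 = 0.017467·(113/0.052)·½·1000·2.06²/1000 = 80.54 kPa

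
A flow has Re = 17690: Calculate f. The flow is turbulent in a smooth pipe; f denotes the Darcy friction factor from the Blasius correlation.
Formula: f = \frac{0.316}{Re^{0.25}}
f = 0.316/17690^0.25 = 0.0274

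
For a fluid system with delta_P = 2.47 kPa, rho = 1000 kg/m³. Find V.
Formula: V = \sqrt{\frac{2 \Delta P}{\rho}}
V = √(2·(2.47·1000)/1000) = 2.223 m/s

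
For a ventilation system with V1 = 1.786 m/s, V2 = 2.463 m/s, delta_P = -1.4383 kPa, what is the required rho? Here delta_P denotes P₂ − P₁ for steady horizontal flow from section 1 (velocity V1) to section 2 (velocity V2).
Formula: \Delta P = \frac{1}{2} \rho (V_1^2 - V_2^2)
Substituting knowns: -1.4383 = 0.5·rho·(1.786² − 2.463²)/1000
Solving for rho: rho = 2·(-1.4383·1000)/(1.786² − 2.463²) = 1000 kg/m³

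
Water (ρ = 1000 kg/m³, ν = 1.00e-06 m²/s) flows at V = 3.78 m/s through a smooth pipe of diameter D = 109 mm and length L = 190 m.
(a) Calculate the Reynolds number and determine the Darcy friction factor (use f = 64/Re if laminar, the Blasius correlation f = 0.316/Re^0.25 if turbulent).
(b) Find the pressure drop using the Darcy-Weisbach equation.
(a) Re = V·D/ν = 3.78·0.109/1.00e-06 = 412020 → turbulent (Re > 4000); f = 0.316/Re^0.25 = 0.316/412020^0.25 = 0.012473 (Blasius is strictly valid for Re ≲ 1e5; used here as the smooth-pipe estimate the problem specifies)
(b) Darcy-Weisbach: ΔP = f·(L/D)·½ρV²/1000 = 0.012473·(190/0.109)·½·1000·3.78²/1000 = 155.3 kPa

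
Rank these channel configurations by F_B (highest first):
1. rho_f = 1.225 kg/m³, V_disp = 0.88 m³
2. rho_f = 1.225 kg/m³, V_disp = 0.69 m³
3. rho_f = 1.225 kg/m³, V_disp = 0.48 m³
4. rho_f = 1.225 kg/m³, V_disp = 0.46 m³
Case 1: F_B = 10.58 N
Case 2: F_B = 8.292 N
Case 3: F_B = 5.768 N
Case 4: F_B = 5.528 N
Ranking (highest first): 1, 2, 3, 4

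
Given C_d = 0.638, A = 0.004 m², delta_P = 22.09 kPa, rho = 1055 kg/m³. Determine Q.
Formula: Q = C_d A \sqrt{\frac{2 \Delta P}{\rho}}
Q = 0.638·0.004·√(2·(22.09·1000)/1055)·1000 = 16.51 L/s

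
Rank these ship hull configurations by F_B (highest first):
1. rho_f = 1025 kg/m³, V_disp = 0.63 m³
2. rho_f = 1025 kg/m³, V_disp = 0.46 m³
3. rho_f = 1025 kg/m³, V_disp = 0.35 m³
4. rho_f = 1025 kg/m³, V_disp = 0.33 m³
Case 1: F_B = 6335 N
Case 2: F_B = 4625 N
Case 3: F_B = 3519 N
Case 4: F_B = 3318 N
Ranking (highest first): 1, 2, 3, 4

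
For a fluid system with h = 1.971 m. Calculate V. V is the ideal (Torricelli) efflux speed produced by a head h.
Formula: V = \sqrt{2 g h}
V = √(2·9.81·1.971) = 6.219 m/s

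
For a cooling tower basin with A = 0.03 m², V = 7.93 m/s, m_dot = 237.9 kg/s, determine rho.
Formula: \dot{m} = \rho A V
Substituting knowns: 237.9 = rho·0.03·7.93
Solving for rho: rho = 237.9/(0.03·7.93) = 1000 kg/m³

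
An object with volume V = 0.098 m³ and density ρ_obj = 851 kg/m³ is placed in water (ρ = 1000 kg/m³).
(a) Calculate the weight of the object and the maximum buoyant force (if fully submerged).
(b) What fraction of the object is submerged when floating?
(a) W=rho_obj*g*V=851*9.81*0.098=818.1 N; F_B(max)=rho*g*V=1000*9.81*0.098=961.4 N
(b) Floating fraction=rho_obj/rho=851/1000=0.851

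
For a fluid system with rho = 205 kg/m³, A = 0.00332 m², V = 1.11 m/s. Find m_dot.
Formula: \dot{m} = \rho A V
m_dot = 205·0.00332·1.11 = 0.7555 kg/s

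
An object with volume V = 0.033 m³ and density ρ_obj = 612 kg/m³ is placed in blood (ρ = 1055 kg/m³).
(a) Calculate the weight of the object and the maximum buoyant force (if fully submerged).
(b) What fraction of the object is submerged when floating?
(a) W=rho_obj*g*V=612*9.81*0.033=198.1 N; F_B(max)=rho*g*V=1055*9.81*0.033=341.5 N
(b) Floating fraction=rho_obj/rho=612/1055=0.580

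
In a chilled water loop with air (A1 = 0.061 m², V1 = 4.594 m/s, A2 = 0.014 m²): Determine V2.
Formula: V_2 = \frac{A_1 V_1}{A_2}
V2 = 0.061·4.594/0.014 = 20.02 m/s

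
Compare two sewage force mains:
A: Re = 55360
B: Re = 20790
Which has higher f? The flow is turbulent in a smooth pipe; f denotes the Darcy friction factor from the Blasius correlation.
f(A) = 0.0206, f(B) = 0.02632. Answer: B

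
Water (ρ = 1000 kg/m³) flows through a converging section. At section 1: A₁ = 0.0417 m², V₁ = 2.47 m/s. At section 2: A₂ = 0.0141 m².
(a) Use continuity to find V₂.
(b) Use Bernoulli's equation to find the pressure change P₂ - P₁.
(a) Continuity: A₁V₁=A₂V₂ -> V₂=A₁V₁/A₂=0.0417*2.47/0.0141=7.30 m/s
(b) Bernoulli: P₂-P₁=0.5*rho*(V₁^2-V₂^2)/1000=0.5*1000*(2.47^2-7.30^2)/1000=-23.59 kPa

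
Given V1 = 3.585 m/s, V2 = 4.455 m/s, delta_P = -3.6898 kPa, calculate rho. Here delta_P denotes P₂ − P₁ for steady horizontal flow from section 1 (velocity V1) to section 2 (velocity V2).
Formula: \Delta P = \frac{1}{2} \rho (V_1^2 - V_2^2)
Substituting knowns: -3.6898 = 0.5·rho·(3.585² − 4.455²)/1000
Solving for rho: rho = 2·(-3.6898·1000)/(3.585² − 4.455²) = 1055 kg/m³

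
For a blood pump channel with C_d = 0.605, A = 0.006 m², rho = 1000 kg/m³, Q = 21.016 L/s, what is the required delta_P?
Formula: Q = C_d A \sqrt{\frac{2 \Delta P}{\rho}}
Substituting knowns: 21.016 = 0.605·0.006·√(2·(delta_P·1000)/1000)·1000
Solving for delta_P: delta_P = ((21.016/1000)/(0.605·0.006))²·1000/2/1000 = 16.76 kPa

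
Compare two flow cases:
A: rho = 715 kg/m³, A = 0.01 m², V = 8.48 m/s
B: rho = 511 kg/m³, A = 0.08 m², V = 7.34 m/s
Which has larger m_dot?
m_dot(A) = 60.63 kg/s, m_dot(B) = 300.1 kg/s. Answer: B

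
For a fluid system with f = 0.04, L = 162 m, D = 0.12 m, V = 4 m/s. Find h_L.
Formula: h_L = f \frac{L}{D} \frac{V^2}{2g}
h_L = 0.04·(162/0.12)·4²/(2·9.81) = 44.04 m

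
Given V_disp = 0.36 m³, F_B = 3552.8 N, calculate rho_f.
Formula: F_B = \rho_f g V_{disp}
Substituting knowns: 3552.8 = rho_f·9.81·0.36
Solving for rho_f: rho_f = 3552.8/(9.81·0.36) = 1006 kg/m³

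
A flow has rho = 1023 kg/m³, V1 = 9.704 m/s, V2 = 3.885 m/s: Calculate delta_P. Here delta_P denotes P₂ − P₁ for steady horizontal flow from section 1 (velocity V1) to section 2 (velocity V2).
Formula: \Delta P = \frac{1}{2} \rho (V_1^2 - V_2^2)
delta_P = 0.5·1023·(9.704² − 3.885²)/1000 = 40.45 kPa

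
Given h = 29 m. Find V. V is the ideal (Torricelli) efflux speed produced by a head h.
Formula: V = \sqrt{2 g h}
V = √(2·9.81·29) = 23.85 m/s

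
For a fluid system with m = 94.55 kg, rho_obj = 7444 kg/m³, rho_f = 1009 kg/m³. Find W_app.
Formula: W_{app} = mg\left(1 - \frac{\rho_f}{\rho_{obj}}\right)
W_app = 94.55·9.81·(1 − 1009/7444) = 801.8 N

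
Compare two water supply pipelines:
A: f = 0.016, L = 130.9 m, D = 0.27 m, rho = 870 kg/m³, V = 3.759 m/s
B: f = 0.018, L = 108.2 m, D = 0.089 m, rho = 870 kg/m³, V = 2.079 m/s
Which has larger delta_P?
delta_P(A) = 47.68 kPa, delta_P(B) = 41.14 kPa. Answer: A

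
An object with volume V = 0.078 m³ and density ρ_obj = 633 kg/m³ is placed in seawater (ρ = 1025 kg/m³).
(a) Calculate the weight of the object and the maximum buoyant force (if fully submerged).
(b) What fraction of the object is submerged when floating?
(a) W=rho_obj*g*V=633*9.81*0.078=484.4 N; F_B(max)=rho*g*V=1025*9.81*0.078=784.3 N
(b) Floating fraction=rho_obj/rho=633/1025=0.618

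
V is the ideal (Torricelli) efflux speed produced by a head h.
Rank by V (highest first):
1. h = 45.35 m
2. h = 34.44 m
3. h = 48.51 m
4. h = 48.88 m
Case 1: V = 29.83 m/s
Case 2: V = 25.99 m/s
Case 3: V = 30.85 m/s
Case 4: V = 30.97 m/s
Ranking (highest first): 4, 3, 1, 2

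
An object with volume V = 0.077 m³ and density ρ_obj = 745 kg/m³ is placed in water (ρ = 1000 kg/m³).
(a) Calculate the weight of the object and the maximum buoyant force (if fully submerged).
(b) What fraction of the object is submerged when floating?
(a) W=rho_obj*g*V=745*9.81*0.077=562.8 N; F_B(max)=rho*g*V=1000*9.81*0.077=755.4 N
(b) Floating fraction=rho_obj/rho=745/1000=0.745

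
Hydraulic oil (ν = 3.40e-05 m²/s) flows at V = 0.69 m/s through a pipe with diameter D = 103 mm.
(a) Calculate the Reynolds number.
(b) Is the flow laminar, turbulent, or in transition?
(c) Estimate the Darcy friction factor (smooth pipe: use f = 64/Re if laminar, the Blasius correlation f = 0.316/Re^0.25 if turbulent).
(a) Re = V·D/ν = 0.69·0.103/3.40e-05 = 2090.3
(b) Flow regime: laminar (Re < 2300)
(c) Friction factor: f = 64/Re = 64/2090.3 = 0.03062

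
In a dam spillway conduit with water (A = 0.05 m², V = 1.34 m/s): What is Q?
Formula: Q = A V
Q = 0.05·1.34·1000 = 67 L/s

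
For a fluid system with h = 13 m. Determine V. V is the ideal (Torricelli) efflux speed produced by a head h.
Formula: V = \sqrt{2 g h}
V = √(2·9.81·13) = 15.97 m/s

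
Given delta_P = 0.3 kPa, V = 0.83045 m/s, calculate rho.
Formula: V = \sqrt{\frac{2 \Delta P}{\rho}}
Substituting knowns: 0.83045 = √(2·(0.3·1000)/rho)
Solving for rho: rho = 2·(0.3·1000)/0.83045² = 870 kg/m³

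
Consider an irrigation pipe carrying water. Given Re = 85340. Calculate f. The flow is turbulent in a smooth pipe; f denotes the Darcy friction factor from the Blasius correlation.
Formula: f = \frac{0.316}{Re^{0.25}}
f = 0.316/85340^0.25 = 0.01849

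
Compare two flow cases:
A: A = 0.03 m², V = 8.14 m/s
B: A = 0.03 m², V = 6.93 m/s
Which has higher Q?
Q(A) = 244.2 L/s, Q(B) = 207.9 L/s. Answer: A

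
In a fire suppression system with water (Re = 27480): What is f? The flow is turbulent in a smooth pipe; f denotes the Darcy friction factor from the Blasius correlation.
Formula: f = \frac{0.316}{Re^{0.25}}
f = 0.316/27480^0.25 = 0.02454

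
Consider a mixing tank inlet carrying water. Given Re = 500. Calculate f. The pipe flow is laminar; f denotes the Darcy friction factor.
Formula: f = \frac{64}{Re}
f = 64/500 = 0.128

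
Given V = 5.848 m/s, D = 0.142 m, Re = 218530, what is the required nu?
Formula: Re = \frac{V D}{\nu}
Substituting knowns: 218530 = 5.848·0.142/nu
Solving for nu: nu = 5.848·0.142/218530 = 3.800e-06 m²/s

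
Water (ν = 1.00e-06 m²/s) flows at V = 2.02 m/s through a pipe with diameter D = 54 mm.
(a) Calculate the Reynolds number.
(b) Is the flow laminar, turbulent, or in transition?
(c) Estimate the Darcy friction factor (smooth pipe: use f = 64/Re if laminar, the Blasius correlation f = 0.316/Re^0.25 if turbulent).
(a) Re = V·D/ν = 2.02·0.054/1.00e-06 = 109080
(b) Flow regime: turbulent (Re > 4000)
(c) Friction factor: f = 0.316/Re^0.25 = 0.316/109080^0.25 = 0.01739 (Blasius is strictly valid for Re ≲ 1e5; used here as the smooth-pipe estimate the problem specifies)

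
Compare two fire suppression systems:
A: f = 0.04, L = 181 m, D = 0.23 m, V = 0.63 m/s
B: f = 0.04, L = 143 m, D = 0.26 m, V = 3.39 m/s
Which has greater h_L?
h_L(A) = 0.6368 m, h_L(B) = 12.89 m. Answer: B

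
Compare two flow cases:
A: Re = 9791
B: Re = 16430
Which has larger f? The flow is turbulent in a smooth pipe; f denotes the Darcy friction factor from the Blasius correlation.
f(A) = 0.03177, f(B) = 0.02791. Answer: A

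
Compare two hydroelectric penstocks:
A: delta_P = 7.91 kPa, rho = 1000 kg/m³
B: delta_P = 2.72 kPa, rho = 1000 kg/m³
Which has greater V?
V(A) = 3.977 m/s, V(B) = 2.332 m/s. Answer: A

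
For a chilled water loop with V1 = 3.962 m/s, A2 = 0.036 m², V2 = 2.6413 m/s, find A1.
Formula: V_2 = \frac{A_1 V_1}{A_2}
Substituting knowns: 2.6413 = A1·3.962/0.036
Solving for A1: A1 = 2.6413·0.036/3.962 = 0.024 m²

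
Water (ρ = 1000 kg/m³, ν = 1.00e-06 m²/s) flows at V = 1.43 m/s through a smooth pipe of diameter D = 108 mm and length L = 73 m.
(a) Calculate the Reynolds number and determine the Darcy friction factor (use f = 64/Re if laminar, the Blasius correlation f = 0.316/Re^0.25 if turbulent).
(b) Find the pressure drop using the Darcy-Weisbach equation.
(a) Re = V·D/ν = 1.43·0.108/1.00e-06 = 154440 → turbulent (Re > 4000); f = 0.316/Re^0.25 = 0.316/154440^0.25 = 0.01594 (Blasius is strictly valid for Re ≲ 1e5; used here as the smooth-pipe estimate the problem specifies)
(b) Darcy-Weisbach: ΔP = f·(L/D)·½ρV²/1000 = 0.01594·(73/0.108)·½·1000·1.43²/1000 = 11.02 kPa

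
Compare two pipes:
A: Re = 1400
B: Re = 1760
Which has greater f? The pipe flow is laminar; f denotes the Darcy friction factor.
f(A) = 0.04571, f(B) = 0.03636. Answer: A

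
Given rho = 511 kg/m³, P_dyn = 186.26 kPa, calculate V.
Formula: P_{dyn} = \frac{1}{2} \rho V^2
Substituting knowns: 186.26 = 0.5·511·V²/1000
Solving for V: V = √(2·(186.26·1000)/511) = 27 m/s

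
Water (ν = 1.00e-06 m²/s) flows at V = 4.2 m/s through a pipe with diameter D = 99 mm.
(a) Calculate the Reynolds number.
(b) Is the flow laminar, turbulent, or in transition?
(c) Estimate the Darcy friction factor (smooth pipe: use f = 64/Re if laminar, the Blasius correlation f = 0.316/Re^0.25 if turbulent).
(a) Re = V·D/ν = 4.2·0.099/1.00e-06 = 415800
(b) Flow regime: turbulent (Re > 4000)
(c) Friction factor: f = 0.316/Re^0.25 = 0.316/415800^0.25 = 0.01244 (Blasius is strictly valid for Re ≲ 1e5; used here as the smooth-pipe estimate the problem specifies)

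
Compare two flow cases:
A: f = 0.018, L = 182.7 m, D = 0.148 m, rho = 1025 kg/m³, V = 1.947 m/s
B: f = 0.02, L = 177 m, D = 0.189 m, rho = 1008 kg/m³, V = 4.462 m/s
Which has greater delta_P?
delta_P(A) = 43.17 kPa, delta_P(B) = 187.9 kPa. Answer: B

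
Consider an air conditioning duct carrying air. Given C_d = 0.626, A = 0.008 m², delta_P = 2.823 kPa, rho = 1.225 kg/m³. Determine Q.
Formula: Q = C_d A \sqrt{\frac{2 \Delta P}{\rho}}
Q = 0.626·0.008·√(2·(2.823·1000)/1.225)·1000 = 340 L/s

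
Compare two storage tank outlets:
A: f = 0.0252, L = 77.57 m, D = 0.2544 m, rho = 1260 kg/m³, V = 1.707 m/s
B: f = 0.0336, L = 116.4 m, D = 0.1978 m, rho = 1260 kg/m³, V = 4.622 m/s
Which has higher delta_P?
delta_P(A) = 14.11 kPa, delta_P(B) = 266.1 kPa. Answer: B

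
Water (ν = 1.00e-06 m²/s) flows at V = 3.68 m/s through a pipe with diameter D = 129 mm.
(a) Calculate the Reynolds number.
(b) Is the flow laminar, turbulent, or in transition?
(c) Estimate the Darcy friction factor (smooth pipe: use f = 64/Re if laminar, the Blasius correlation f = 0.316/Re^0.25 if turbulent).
(a) Re = V·D/ν = 3.68·0.129/1.00e-06 = 474720
(b) Flow regime: turbulent (Re > 4000)
(c) Friction factor: f = 0.316/Re^0.25 = 0.316/474720^0.25 = 0.01204 (Blasius is strictly valid for Re ≲ 1e5; used here as the smooth-pipe estimate the problem specifies)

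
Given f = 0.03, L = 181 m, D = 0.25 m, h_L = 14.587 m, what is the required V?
Formula: h_L = f \frac{L}{D} \frac{V^2}{2g}
Substituting knowns: 14.587 = 0.03·(181/0.25)·V²/(2·9.81)
Solving for V: V = √(14.587·2·9.81/(0.03·(181/0.25))) = 3.63 m/s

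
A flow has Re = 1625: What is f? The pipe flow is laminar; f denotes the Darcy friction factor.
Formula: f = \frac{64}{Re}
f = 64/1625 = 0.03938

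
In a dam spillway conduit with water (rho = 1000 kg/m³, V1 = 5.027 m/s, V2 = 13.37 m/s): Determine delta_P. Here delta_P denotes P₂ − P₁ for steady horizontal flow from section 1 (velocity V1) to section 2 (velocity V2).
Formula: \Delta P = \frac{1}{2} \rho (V_1^2 - V_2^2)
delta_P = 0.5·1000·(5.027² − 13.37²)/1000 = -76.74 kPa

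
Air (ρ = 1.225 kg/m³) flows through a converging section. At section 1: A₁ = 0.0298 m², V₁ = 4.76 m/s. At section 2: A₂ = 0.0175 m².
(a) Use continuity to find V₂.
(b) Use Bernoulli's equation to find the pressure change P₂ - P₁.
(a) Continuity: A₁V₁=A₂V₂ -> V₂=A₁V₁/A₂=0.0298*4.76/0.0175=8.11 m/s
(b) Bernoulli: P₂-P₁=0.5*rho*(V₁^2-V₂^2)/1000=0.5*1.225*(4.76^2-8.11^2)/1000=-0.02641 kPa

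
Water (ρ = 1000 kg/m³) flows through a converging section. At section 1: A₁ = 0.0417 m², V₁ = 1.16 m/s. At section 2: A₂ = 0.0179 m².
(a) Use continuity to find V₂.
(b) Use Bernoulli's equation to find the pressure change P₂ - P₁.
(a) Continuity: A₁V₁=A₂V₂ -> V₂=A₁V₁/A₂=0.0417*1.16/0.0179=2.70 m/s
(b) Bernoulli: P₂-P₁=0.5*rho*(V₁^2-V₂^2)/1000=0.5*1000*(1.16^2-2.70^2)/1000=-2.972 kPa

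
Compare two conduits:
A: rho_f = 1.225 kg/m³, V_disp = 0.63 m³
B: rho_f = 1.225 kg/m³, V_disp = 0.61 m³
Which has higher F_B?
F_B(A) = 7.571 N, F_B(B) = 7.331 N. Answer: A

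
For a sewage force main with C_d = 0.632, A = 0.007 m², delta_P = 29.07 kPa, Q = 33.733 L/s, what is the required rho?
Formula: Q = C_d A \sqrt{\frac{2 \Delta P}{\rho}}
Substituting knowns: 33.733 = 0.632·0.007·√(2·(29.07·1000)/rho)·1000
Solving for rho: rho = 2·(29.07·1000)/((33.733/1000)/(0.632·0.007))² = 1000 kg/m³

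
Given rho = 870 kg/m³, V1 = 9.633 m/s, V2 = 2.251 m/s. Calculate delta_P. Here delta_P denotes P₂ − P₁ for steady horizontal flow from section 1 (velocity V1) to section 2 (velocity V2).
Formula: \Delta P = \frac{1}{2} \rho (V_1^2 - V_2^2)
delta_P = 0.5·870·(9.633² − 2.251²)/1000 = 38.16 kPa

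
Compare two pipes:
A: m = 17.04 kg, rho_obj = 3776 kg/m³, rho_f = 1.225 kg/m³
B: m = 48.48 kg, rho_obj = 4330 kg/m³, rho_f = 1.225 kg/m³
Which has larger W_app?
W_app(A) = 167.1 N, W_app(B) = 475.5 N. Answer: B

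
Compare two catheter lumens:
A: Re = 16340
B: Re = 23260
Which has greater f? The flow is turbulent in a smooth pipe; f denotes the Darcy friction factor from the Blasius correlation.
f(A) = 0.02795, f(B) = 0.02559. Answer: A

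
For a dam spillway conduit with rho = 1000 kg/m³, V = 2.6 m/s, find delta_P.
Formula: V = \sqrt{\frac{2 \Delta P}{\rho}}
Substituting knowns: 2.6 = √(2·(delta_P·1000)/1000)
Solving for delta_P: delta_P = 2.6²·1000/2/1000 = 3.38 kPa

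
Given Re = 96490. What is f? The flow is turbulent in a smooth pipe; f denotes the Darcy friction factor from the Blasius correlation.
Formula: f = \frac{0.316}{Re^{0.25}}
f = 0.316/96490^0.25 = 0.01793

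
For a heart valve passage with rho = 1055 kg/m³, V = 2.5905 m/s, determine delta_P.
Formula: V = \sqrt{\frac{2 \Delta P}{\rho}}
Substituting knowns: 2.5905 = √(2·(delta_P·1000)/1055)
Solving for delta_P: delta_P = 2.5905²·1055/2/1000 = 3.54 kPa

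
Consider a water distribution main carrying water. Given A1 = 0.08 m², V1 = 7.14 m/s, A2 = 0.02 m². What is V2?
Formula: V_2 = \frac{A_1 V_1}{A_2}
V2 = 0.08·7.14/0.02 = 28.56 m/s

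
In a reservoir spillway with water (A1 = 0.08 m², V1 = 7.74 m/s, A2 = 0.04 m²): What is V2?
Formula: V_2 = \frac{A_1 V_1}{A_2}
V2 = 0.08·7.74/0.04 = 15.48 m/s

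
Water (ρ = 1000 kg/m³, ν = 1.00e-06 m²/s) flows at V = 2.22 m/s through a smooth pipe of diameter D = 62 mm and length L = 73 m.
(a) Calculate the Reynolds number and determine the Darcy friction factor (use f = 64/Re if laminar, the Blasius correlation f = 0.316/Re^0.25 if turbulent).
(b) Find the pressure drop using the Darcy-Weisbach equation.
(a) Re = V·D/ν = 2.22·0.062/1.00e-06 = 137640 → turbulent (Re > 4000); f = 0.316/Re^0.25 = 0.316/137640^0.25 = 0.016406 (Blasius is strictly valid for Re ≲ 1e5; used here as the smooth-pipe estimate the problem specifies)
(b) Darcy-Weisbach: ΔP = f·(L/D)·½ρV²/1000 = 0.016406·(73/0.062)·½·1000·2.22²/1000 = 47.6 kPa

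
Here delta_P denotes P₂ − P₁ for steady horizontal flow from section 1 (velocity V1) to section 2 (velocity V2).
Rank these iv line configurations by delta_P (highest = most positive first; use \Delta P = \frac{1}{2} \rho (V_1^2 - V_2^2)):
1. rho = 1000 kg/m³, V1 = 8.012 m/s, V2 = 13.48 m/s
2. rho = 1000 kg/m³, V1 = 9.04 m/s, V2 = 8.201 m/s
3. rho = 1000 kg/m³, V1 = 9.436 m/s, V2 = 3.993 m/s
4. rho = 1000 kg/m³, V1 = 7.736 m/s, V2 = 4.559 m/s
Case 1: delta_P = -58.76 kPa
Case 2: delta_P = 7.233 kPa
Case 3: delta_P = 36.55 kPa
Case 4: delta_P = 19.53 kPa
Ranking (highest first): 3, 4, 2, 1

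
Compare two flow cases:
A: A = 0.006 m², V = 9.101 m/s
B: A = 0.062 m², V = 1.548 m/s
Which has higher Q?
Q(A) = 54.61 L/s, Q(B) = 95.98 L/s. Answer: B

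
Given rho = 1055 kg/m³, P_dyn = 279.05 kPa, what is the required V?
Formula: P_{dyn} = \frac{1}{2} \rho V^2
Substituting knowns: 279.05 = 0.5·1055·V²/1000
Solving for V: V = √(2·(279.05·1000)/1055) = 23 m/s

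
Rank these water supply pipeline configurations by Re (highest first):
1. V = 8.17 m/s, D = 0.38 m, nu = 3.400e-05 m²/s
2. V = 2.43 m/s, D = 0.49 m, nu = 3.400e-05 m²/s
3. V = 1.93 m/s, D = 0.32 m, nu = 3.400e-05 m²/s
Case 1: Re = 91312
Case 2: Re = 35021
Case 3: Re = 18165
Ranking (highest first): 1, 2, 3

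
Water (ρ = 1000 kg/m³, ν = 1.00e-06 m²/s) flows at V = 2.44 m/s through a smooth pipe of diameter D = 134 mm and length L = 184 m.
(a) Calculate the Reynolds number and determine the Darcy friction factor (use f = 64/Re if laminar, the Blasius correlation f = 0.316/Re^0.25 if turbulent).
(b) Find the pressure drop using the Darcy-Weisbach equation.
(a) Re = V·D/ν = 2.44·0.134/1.00e-06 = 326960 → turbulent (Re > 4000); f = 0.316/Re^0.25 = 0.316/326960^0.25 = 0.013215 (Blasius is strictly valid for Re ≲ 1e5; used here as the smooth-pipe estimate the problem specifies)
(b) Darcy-Weisbach: ΔP = f·(L/D)·½ρV²/1000 = 0.013215·(184/0.134)·½·1000·2.44²/1000 = 54.02 kPa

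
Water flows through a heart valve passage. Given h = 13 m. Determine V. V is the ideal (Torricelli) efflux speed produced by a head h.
Formula: V = \sqrt{2 g h}
V = √(2·9.81·13) = 15.97 m/s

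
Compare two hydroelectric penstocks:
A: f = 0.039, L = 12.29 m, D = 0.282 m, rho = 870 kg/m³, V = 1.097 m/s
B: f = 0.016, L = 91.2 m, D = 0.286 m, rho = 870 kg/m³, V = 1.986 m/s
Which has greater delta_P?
delta_P(A) = 0.8898 kPa, delta_P(B) = 8.754 kPa. Answer: B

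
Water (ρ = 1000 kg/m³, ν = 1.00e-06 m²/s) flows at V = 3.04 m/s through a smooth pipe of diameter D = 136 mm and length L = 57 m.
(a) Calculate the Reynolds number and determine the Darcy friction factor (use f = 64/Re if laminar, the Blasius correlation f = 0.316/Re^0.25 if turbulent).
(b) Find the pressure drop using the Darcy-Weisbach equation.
(a) Re = V·D/ν = 3.04·0.136/1.00e-06 = 413440 → turbulent (Re > 4000); f = 0.316/Re^0.25 = 0.316/413440^0.25 = 0.012462 (Blasius is strictly valid for Re ≲ 1e5; used here as the smooth-pipe estimate the problem specifies)
(b) Darcy-Weisbach: ΔP = f·(L/D)·½ρV²/1000 = 0.012462·(57/0.136)·½·1000·3.04²/1000 = 24.13 kPa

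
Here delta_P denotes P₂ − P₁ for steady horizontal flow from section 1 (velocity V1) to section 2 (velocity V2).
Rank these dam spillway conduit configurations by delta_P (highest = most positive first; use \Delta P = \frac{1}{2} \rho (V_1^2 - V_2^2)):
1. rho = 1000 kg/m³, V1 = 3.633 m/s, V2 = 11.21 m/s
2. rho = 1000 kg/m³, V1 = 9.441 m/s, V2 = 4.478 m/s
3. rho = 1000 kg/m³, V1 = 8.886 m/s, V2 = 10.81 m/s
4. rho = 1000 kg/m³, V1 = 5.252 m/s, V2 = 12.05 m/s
Case 1: delta_P = -56.23 kPa
Case 2: delta_P = 34.54 kPa
Case 3: delta_P = -18.95 kPa
Case 4: delta_P = -58.81 kPa
Ranking (highest first): 2, 3, 1, 4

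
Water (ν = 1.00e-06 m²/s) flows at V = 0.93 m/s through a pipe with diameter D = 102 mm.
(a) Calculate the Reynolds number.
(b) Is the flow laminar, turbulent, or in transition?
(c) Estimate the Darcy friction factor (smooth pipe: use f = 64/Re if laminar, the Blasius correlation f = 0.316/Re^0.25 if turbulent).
(a) Re = V·D/ν = 0.93·0.102/1.00e-06 = 94860
(b) Flow regime: turbulent (Re > 4000)
(c) Friction factor: f = 0.316/Re^0.25 = 0.316/94860^0.25 = 0.01801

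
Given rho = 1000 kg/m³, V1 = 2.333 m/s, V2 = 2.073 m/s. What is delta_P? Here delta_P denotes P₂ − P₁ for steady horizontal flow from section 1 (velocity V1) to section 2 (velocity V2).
Formula: \Delta P = \frac{1}{2} \rho (V_1^2 - V_2^2)
delta_P = 0.5·1000·(2.333² − 2.073²)/1000 = 0.5728 kPa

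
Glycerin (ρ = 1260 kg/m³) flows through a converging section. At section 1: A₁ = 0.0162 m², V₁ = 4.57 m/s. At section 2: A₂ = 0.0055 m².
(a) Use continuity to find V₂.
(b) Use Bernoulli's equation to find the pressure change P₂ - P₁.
(a) Continuity: A₁V₁=A₂V₂ -> V₂=A₁V₁/A₂=0.0162*4.57/0.0055=13.46 m/s
(b) Bernoulli: P₂-P₁=0.5*rho*(V₁^2-V₂^2)/1000=0.5*1260*(4.57^2-13.46^2)/1000=-101 kPa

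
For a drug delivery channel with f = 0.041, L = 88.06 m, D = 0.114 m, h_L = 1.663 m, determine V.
Formula: h_L = f \frac{L}{D} \frac{V^2}{2g}
Substituting knowns: 1.663 = 0.041·(88.06/0.114)·V²/(2·9.81)
Solving for V: V = √(1.663·2·9.81/(0.041·(88.06/0.114))) = 1.015 m/s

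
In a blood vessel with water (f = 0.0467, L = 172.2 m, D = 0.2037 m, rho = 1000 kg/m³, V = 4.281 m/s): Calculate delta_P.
Formula: \Delta P = f \frac{L}{D} \frac{\rho V^2}{2}
delta_P = 0.0467·(172.2/0.2037)·0.5·1000·4.281²/1000 = 361.8 kPa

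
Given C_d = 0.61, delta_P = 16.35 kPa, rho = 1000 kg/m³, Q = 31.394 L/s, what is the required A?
Formula: Q = C_d A \sqrt{\frac{2 \Delta P}{\rho}}
Substituting knowns: 31.394 = 0.61·A·√(2·(16.35·1000)/1000)·1000
Solving for A: A = (31.394/1000)/(0.61·√(2·(16.35·1000)/1000)) = 0.009 m²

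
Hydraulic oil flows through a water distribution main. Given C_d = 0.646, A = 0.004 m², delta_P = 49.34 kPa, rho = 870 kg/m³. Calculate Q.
Formula: Q = C_d A \sqrt{\frac{2 \Delta P}{\rho}}
Q = 0.646·0.004·√(2·(49.34·1000)/870)·1000 = 27.52 L/s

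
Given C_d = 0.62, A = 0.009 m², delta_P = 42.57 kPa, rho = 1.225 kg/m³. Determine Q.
Formula: Q = C_d A \sqrt{\frac{2 \Delta P}{\rho}}
Q = 0.62·0.009·√(2·(42.57·1000)/1.225)·1000 = 1471 L/s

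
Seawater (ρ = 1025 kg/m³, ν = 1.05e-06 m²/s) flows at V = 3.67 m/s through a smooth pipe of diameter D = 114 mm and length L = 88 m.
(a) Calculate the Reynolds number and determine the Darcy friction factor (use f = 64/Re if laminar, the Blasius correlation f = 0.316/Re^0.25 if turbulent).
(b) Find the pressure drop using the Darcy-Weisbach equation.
(a) Re = V·D/ν = 3.67·0.114/1.05e-06 = 398460 → turbulent (Re > 4000); f = 0.316/Re^0.25 = 0.316/398460^0.25 = 0.012577 (Blasius is strictly valid for Re ≲ 1e5; used here as the smooth-pipe estimate the problem specifies)
(b) Darcy-Weisbach: ΔP = f·(L/D)·½ρV²/1000 = 0.012577·(88/0.114)·½·1025·3.67²/1000 = 67.02 kPa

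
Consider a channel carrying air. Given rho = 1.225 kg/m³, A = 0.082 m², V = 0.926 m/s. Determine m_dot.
Formula: \dot{m} = \rho A V
m_dot = 1.225·0.082·0.926 = 0.09302 kg/s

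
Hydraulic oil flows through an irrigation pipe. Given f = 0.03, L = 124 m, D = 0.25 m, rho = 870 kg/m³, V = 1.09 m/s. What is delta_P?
Formula: \Delta P = f \frac{L}{D} \frac{\rho V^2}{2}
delta_P = 0.03·(124/0.25)·0.5·870·1.09²/1000 = 7.69 kPa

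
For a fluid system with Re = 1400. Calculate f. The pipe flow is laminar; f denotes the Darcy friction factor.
Formula: f = \frac{64}{Re}
f = 64/1400 = 0.04571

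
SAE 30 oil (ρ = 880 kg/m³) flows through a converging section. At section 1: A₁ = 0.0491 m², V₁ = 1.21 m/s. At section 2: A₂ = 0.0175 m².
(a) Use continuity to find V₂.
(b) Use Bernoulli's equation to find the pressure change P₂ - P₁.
(a) Continuity: A₁V₁=A₂V₂ -> V₂=A₁V₁/A₂=0.0491*1.21/0.0175=3.39 m/s
(b) Bernoulli: P₂-P₁=0.5*rho*(V₁^2-V₂^2)/1000=0.5*880*(1.21^2-3.39^2)/1000=-4.412 kPa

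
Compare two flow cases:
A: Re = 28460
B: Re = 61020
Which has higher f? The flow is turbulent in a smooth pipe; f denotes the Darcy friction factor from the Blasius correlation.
f(A) = 0.02433, f(B) = 0.02011. Answer: A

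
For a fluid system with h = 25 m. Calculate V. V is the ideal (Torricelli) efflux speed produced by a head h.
Formula: V = \sqrt{2 g h}
V = √(2·9.81·25) = 22.15 m/s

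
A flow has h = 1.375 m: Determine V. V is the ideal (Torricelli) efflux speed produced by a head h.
Formula: V = \sqrt{2 g h}
V = √(2·9.81·1.375) = 5.194 m/s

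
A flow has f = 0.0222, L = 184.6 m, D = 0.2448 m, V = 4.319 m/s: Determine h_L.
Formula: h_L = f \frac{L}{D} \frac{V^2}{2g}
h_L = 0.0222·(184.6/0.2448)·4.319²/(2·9.81) = 15.92 m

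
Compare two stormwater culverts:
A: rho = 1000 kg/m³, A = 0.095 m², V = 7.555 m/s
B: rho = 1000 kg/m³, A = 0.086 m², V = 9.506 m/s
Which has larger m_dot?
m_dot(A) = 717.7 kg/s, m_dot(B) = 817.5 kg/s. Answer: B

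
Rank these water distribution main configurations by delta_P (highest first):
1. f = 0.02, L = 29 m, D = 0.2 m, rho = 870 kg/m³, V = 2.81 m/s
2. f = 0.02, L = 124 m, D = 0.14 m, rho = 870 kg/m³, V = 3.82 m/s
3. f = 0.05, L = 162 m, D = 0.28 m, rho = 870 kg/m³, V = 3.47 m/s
Case 1: delta_P = 9.961 kPa
Case 2: delta_P = 112.4 kPa
Case 3: delta_P = 151.5 kPa
Ranking (highest first): 3, 2, 1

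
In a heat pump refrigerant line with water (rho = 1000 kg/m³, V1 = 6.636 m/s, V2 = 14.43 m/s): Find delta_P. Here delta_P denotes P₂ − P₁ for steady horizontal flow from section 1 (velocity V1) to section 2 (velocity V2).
Formula: \Delta P = \frac{1}{2} \rho (V_1^2 - V_2^2)
delta_P = 0.5·1000·(6.636² − 14.43²)/1000 = -82.09 kPa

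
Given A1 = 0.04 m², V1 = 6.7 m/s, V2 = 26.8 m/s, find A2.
Formula: V_2 = \frac{A_1 V_1}{A_2}
Substituting knowns: 26.8 = 0.04·6.7/A2
Solving for A2: A2 = 0.04·6.7/26.8 = 0.01 m²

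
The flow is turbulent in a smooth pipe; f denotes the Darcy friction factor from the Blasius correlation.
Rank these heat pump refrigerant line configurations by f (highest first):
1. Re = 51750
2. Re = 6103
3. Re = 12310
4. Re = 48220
Case 1: f = 0.02095
Case 2: f = 0.03575
Case 3: f = 0.03
Case 4: f = 0.02132
Ranking (highest first): 2, 3, 4, 1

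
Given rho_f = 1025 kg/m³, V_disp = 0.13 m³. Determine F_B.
Formula: F_B = \rho_f g V_{disp}
F_B = 1025·9.81·0.13 = 1307 N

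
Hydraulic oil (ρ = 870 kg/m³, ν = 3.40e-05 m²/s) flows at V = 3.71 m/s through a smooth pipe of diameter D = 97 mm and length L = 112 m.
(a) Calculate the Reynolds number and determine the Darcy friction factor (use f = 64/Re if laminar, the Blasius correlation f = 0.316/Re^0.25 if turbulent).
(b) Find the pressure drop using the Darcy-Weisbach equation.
(a) Re = V·D/ν = 3.71·0.097/3.40e-05 = 10584 → turbulent (Re > 4000); f = 0.316/Re^0.25 = 0.316/10584^0.25 = 0.031155
(b) Darcy-Weisbach: ΔP = f·(L/D)·½ρV²/1000 = 0.031155·(112/0.097)·½·870·3.71²/1000 = 215.4 kPa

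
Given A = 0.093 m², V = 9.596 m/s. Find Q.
Formula: Q = A V
Q = 0.093·9.596·1000 = 892.4 L/s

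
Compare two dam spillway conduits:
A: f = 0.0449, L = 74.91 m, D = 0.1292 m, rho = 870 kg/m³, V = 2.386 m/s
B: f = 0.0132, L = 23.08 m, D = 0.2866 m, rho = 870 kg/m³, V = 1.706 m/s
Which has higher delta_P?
delta_P(A) = 64.47 kPa, delta_P(B) = 1.346 kPa. Answer: A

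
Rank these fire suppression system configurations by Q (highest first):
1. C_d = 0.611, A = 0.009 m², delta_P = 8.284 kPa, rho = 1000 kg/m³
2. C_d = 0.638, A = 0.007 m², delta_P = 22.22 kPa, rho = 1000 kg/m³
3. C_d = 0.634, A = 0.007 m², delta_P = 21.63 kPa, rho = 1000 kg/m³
Case 1: Q = 22.38 L/s
Case 2: Q = 29.77 L/s
Case 3: Q = 29.19 L/s
Ranking (highest first): 2, 3, 1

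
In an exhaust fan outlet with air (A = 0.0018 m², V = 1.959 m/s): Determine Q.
Formula: Q = A V
Q = 0.0018·1.959·1000 = 3.526 L/s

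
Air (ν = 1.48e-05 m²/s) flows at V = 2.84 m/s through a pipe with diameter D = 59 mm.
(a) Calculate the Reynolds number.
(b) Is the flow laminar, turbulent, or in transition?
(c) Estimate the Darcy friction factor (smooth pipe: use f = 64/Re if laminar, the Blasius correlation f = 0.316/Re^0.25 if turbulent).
(a) Re = V·D/ν = 2.84·0.059/1.48e-05 = 11322
(b) Flow regime: turbulent (Re > 4000)
(c) Friction factor: f = 0.316/Re^0.25 = 0.316/11322^0.25 = 0.03063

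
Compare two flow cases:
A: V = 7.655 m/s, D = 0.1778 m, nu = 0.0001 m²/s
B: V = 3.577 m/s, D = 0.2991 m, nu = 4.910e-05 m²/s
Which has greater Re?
Re(A) = 13611, Re(B) = 21790. Answer: B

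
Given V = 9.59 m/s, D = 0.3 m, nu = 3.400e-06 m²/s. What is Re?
Formula: Re = \frac{V D}{\nu}
Re = 9.59·0.3/3.400e-06 = 846176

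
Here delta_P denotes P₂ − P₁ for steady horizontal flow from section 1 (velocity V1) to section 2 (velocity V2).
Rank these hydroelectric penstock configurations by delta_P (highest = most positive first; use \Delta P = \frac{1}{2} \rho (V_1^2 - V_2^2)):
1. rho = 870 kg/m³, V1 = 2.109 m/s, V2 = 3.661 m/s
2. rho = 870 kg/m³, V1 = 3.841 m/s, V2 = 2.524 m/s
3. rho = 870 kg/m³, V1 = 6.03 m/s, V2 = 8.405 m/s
Case 1: delta_P = -3.895 kPa
Case 2: delta_P = 3.646 kPa
Case 3: delta_P = -14.91 kPa
Ranking (highest first): 2, 1, 3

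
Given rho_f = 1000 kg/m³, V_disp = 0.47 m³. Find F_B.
Formula: F_B = \rho_f g V_{disp}
F_B = 1000·9.81·0.47 = 4611 N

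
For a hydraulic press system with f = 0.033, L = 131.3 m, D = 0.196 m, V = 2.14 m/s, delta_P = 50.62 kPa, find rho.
Formula: \Delta P = f \frac{L}{D} \frac{\rho V^2}{2}
Substituting knowns: 50.62 = 0.033·(131.3/0.196)·0.5·rho·2.14²/1000
Solving for rho: rho = (50.62·1000)/(0.033·(131.3/0.196)·0.5·2.14²) = 1000 kg/m³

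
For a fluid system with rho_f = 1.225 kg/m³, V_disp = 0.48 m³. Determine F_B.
Formula: F_B = \rho_f g V_{disp}
F_B = 1.225·9.81·0.48 = 5.768 N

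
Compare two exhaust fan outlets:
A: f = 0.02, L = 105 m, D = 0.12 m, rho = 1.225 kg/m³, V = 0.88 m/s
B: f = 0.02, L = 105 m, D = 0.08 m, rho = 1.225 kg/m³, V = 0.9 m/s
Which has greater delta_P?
delta_P(A) = 0.008301 kPa, delta_P(B) = 0.01302 kPa. Answer: B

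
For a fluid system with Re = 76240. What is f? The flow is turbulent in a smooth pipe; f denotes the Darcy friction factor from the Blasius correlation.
Formula: f = \frac{0.316}{Re^{0.25}}
f = 0.316/76240^0.25 = 0.01902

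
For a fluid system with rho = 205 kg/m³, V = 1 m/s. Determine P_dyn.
Formula: P_{dyn} = \frac{1}{2} \rho V^2
P_dyn = 0.5·205·1²/1000 = 0.1025 kPa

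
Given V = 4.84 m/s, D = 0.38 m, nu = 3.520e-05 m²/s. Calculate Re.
Formula: Re = \frac{V D}{\nu}
Re = 4.84·0.38/3.520e-05 = 52250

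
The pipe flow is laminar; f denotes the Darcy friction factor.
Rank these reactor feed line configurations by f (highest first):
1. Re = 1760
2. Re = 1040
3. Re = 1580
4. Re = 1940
Case 1: f = 0.03636
Case 2: f = 0.06154
Case 3: f = 0.04051
Case 4: f = 0.03299
Ranking (highest first): 2, 3, 1, 4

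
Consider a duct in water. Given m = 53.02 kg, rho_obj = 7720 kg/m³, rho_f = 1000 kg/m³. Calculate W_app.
Formula: W_{app} = mg\left(1 - \frac{\rho_f}{\rho_{obj}}\right)
W_app = 53.02·9.81·(1 − 1000/7720) = 452.8 N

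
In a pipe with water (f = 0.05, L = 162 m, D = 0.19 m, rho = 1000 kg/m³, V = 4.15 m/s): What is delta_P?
Formula: \Delta P = f \frac{L}{D} \frac{\rho V^2}{2}
delta_P = 0.05·(162/0.19)·0.5·1000·4.15²/1000 = 367.1 kPa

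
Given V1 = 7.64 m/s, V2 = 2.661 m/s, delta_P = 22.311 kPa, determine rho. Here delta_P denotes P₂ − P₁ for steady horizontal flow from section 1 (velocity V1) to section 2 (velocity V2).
Formula: \Delta P = \frac{1}{2} \rho (V_1^2 - V_2^2)
Substituting knowns: 22.311 = 0.5·rho·(7.64² − 2.661²)/1000
Solving for rho: rho = 2·(22.311·1000)/(7.64² − 2.661²) = 870 kg/m³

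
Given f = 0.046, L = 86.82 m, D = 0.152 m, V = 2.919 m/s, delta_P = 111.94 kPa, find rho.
Formula: \Delta P = f \frac{L}{D} \frac{\rho V^2}{2}
Substituting knowns: 111.94 = 0.046·(86.82/0.152)·0.5·rho·2.919²/1000
Solving for rho: rho = (111.94·1000)/(0.046·(86.82/0.152)·0.5·2.919²) = 1000 kg/m³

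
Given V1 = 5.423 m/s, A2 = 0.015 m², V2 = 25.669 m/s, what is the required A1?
Formula: V_2 = \frac{A_1 V_1}{A_2}
Substituting knowns: 25.669 = A1·5.423/0.015
Solving for A1: A1 = 25.669·0.015/5.423 = 0.071 m²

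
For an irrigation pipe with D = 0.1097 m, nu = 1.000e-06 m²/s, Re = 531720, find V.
Formula: Re = \frac{V D}{\nu}
Substituting knowns: 531720 = V·0.1097/1.000e-06
Solving for V: V = 531720·1.000e-06/0.1097 = 4.847 m/s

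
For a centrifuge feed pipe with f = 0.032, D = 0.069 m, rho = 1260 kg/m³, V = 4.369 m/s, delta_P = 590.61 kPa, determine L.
Formula: \Delta P = f \frac{L}{D} \frac{\rho V^2}{2}
Substituting knowns: 590.61 = 0.032·(L/0.069)·0.5·1260·4.369²/1000
Solving for L: L = (590.61·1000)·0.069/(0.032·0.5·1260·4.369²) = 105.9 m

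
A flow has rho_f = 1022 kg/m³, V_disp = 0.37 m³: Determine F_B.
Formula: F_B = \rho_f g V_{disp}
F_B = 1022·9.81·0.37 = 3710 N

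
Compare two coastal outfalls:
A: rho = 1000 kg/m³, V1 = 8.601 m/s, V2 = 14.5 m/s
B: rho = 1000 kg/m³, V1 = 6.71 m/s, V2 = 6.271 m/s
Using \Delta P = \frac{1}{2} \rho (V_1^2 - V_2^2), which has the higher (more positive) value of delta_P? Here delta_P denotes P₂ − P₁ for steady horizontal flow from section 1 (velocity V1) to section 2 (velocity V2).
delta_P(A) = -68.14 kPa, delta_P(B) = 2.849 kPa. Answer: B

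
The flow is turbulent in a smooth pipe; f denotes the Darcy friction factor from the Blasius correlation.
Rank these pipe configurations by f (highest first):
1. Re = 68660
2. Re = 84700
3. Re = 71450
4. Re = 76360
Case 1: f = 0.01952
Case 2: f = 0.01852
Case 3: f = 0.01933
Case 4: f = 0.01901
Ranking (highest first): 1, 3, 4, 2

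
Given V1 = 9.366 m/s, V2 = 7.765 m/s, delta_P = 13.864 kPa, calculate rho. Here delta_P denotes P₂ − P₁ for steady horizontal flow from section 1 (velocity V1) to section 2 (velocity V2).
Formula: \Delta P = \frac{1}{2} \rho (V_1^2 - V_2^2)
Substituting knowns: 13.864 = 0.5·rho·(9.366² − 7.765²)/1000
Solving for rho: rho = 2·(13.864·1000)/(9.366² − 7.765²) = 1011 kg/m³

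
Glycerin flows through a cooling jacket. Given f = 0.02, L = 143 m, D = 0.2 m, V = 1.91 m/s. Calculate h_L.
Formula: h_L = f \frac{L}{D} \frac{V^2}{2g}
h_L = 0.02·(143/0.2)·1.91²/(2·9.81) = 2.659 m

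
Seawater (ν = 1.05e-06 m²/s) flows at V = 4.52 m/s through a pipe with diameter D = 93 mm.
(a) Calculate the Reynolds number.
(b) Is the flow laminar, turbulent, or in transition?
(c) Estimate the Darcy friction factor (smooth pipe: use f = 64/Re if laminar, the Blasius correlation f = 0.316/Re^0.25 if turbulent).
(a) Re = V·D/ν = 4.52·0.093/1.05e-06 = 400340
(b) Flow regime: turbulent (Re > 4000)
(c) Friction factor: f = 0.316/Re^0.25 = 0.316/400340^0.25 = 0.01256 (Blasius is strictly valid for Re ≲ 1e5; used here as the smooth-pipe estimate the problem specifies)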